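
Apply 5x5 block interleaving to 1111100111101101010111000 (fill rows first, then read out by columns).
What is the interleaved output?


Matrix:
  11111
  00111
  10110
  10101
  11000
Read columns: 1011110001111101110011010

1011110001111101110011010


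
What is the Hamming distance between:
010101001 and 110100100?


XOR: 100001101
Count of 1s: 4

4


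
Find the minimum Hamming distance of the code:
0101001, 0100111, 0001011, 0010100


Comparing all pairs, minimum distance: 2
Can detect 1 errors, correct 0 errors

2


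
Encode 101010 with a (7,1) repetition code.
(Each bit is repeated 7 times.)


Each bit -> 7 copies

111111100000001111111000000011111110000000


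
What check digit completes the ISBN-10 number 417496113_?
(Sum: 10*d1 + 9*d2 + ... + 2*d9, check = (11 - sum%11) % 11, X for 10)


Weighted sum: 230
230 mod 11 = 10

Check digit: 1


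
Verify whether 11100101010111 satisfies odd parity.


Number of 1s: 9

Yes, parity is correct (9 ones)


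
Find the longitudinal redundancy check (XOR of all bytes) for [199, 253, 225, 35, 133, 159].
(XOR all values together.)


XOR chain: 199 ^ 253 ^ 225 ^ 35 ^ 133 ^ 159 = 226

226


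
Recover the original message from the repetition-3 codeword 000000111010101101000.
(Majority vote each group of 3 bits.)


Groups: 000, 000, 111, 010, 101, 101, 000
Majority votes: 0010110

0010110


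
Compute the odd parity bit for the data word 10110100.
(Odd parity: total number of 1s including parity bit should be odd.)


Number of 1s in data: 4
Parity bit: 1

1


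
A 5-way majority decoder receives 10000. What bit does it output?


Ones: 1 out of 5
Threshold: 3

0 (1/5 voted 1)


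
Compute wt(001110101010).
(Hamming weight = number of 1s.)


Counting 1s in 001110101010

6


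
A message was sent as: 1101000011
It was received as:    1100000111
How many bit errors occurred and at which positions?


XOR: 0001000100

2 error(s) at position(s): 3, 7


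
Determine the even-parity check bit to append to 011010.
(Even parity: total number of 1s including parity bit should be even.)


Number of 1s in data: 3
Parity bit: 1

1


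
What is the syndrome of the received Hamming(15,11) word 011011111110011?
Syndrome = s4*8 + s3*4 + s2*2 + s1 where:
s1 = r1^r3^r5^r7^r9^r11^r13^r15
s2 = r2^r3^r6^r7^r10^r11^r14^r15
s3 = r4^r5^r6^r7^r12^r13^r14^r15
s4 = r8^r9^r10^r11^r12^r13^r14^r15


s1=0, s2=0, s3=1, s4=0

Syndrome = 4 (error at position 4)


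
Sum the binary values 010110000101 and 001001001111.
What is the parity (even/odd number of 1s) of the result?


010110000101 = 1413
001001001111 = 591
Sum = 2004 = 11111010100
1s count = 7

odd parity (7 ones in 11111010100)


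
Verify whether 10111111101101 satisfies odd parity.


Number of 1s: 11

Yes, parity is correct (11 ones)


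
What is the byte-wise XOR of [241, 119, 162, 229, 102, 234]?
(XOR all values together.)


XOR chain: 241 ^ 119 ^ 162 ^ 229 ^ 102 ^ 234 = 77

77


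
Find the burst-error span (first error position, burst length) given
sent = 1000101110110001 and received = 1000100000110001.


XOR: 0000001110000000

Burst at position 6, length 3


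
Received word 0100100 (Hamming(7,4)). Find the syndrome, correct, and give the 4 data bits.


Syndrome = 7: error at position 7

Data: 0101 (corrected bit 7)


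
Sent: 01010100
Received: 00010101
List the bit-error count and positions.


XOR: 01000001

2 error(s) at position(s): 1, 7


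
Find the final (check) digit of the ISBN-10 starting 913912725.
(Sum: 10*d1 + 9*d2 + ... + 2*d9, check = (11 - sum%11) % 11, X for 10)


Weighted sum: 246
246 mod 11 = 4

Check digit: 7


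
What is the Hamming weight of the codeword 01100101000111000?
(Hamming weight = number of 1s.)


Counting 1s in 01100101000111000

7


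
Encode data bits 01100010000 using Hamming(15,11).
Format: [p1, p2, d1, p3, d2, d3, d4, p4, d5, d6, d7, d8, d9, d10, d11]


Parity bits: p1=0, p2=0, p3=0, p4=1

000011010010000


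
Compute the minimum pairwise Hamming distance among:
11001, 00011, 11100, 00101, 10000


Comparing all pairs, minimum distance: 2
Can detect 1 errors, correct 0 errors

2


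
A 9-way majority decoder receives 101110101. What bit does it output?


Ones: 6 out of 9
Threshold: 5

1 (6/9 voted 1)


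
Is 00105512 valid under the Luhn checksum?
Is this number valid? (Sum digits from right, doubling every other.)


Luhn sum = 12
12 mod 10 = 2

Invalid (Luhn sum mod 10 = 2)


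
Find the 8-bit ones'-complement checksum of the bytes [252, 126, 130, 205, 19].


Sum = 732 mod 256 = 220
Complement = 35

35


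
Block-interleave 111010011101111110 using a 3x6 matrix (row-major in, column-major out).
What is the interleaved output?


Matrix:
  111010
  011101
  111110
Read columns: 101111111011101010

101111111011101010


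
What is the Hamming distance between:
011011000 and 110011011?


XOR: 101000011
Count of 1s: 4

4


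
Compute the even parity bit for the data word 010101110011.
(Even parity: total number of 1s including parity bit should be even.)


Number of 1s in data: 7
Parity bit: 1

1


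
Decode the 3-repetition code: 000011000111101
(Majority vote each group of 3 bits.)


Groups: 000, 011, 000, 111, 101
Majority votes: 01011

01011


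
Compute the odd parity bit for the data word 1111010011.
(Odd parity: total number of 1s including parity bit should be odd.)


Number of 1s in data: 7
Parity bit: 0

0


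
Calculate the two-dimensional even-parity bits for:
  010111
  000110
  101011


Row parities: 000
Column parities: 111010

Row P: 000, Col P: 111010, Corner: 0


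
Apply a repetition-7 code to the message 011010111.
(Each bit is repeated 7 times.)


Each bit -> 7 copies

000000011111111111111000000011111110000000111111111111111111111


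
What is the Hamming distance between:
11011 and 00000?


XOR: 11011
Count of 1s: 4

4


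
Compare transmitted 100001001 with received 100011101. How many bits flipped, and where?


XOR: 000010100

2 error(s) at position(s): 4, 6


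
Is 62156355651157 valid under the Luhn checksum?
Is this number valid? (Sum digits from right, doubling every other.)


Luhn sum = 43
43 mod 10 = 3

Invalid (Luhn sum mod 10 = 3)


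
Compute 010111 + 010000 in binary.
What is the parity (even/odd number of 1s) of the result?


010111 = 23
010000 = 16
Sum = 39 = 100111
1s count = 4

even parity (4 ones in 100111)


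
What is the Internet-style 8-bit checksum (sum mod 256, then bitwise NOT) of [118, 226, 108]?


Sum = 452 mod 256 = 196
Complement = 59

59


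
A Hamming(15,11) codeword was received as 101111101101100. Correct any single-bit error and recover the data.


Syndrome = 0: no error detected

Data: 11111101100 (no errors)


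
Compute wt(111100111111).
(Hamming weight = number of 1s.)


Counting 1s in 111100111111

10


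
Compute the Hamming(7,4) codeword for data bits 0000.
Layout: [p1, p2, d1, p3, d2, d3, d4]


Parity bits: p1=0, p2=0, p3=0

0000000


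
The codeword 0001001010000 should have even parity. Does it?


Number of 1s: 3

No, parity error (3 ones)


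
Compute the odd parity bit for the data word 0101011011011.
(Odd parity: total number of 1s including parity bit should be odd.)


Number of 1s in data: 8
Parity bit: 1

1


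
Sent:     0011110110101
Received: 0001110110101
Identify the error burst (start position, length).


XOR: 0010000000000

Burst at position 2, length 1


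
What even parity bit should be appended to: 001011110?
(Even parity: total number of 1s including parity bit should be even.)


Number of 1s in data: 5
Parity bit: 1

1


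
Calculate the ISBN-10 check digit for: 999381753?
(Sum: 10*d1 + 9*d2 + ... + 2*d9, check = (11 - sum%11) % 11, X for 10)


Weighted sum: 366
366 mod 11 = 3

Check digit: 8


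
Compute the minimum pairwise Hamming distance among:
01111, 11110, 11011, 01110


Comparing all pairs, minimum distance: 1
Can detect 0 errors, correct 0 errors

1


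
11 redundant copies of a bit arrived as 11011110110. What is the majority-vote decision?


Ones: 8 out of 11
Threshold: 6

1 (8/11 voted 1)


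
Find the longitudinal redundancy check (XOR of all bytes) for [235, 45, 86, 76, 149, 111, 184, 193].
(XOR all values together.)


XOR chain: 235 ^ 45 ^ 86 ^ 76 ^ 149 ^ 111 ^ 184 ^ 193 = 95

95


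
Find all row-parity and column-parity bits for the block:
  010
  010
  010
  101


Row parities: 1110
Column parities: 111

Row P: 1110, Col P: 111, Corner: 1


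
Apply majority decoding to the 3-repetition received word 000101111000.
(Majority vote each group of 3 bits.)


Groups: 000, 101, 111, 000
Majority votes: 0110

0110


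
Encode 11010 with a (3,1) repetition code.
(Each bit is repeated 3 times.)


Each bit -> 3 copies

111111000111000


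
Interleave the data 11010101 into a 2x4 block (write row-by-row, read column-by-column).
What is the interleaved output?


Matrix:
  1101
  0101
Read columns: 10110011

10110011


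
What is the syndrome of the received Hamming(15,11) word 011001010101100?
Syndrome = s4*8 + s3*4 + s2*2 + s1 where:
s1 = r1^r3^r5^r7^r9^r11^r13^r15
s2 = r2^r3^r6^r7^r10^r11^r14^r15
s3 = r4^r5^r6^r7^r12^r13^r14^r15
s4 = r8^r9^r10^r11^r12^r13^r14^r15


s1=0, s2=0, s3=1, s4=0

Syndrome = 4 (error at position 4)


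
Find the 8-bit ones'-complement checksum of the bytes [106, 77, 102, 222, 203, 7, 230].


Sum = 947 mod 256 = 179
Complement = 76

76


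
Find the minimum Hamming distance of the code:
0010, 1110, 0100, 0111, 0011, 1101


Comparing all pairs, minimum distance: 1
Can detect 0 errors, correct 0 errors

1


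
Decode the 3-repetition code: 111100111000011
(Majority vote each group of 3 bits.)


Groups: 111, 100, 111, 000, 011
Majority votes: 10101

10101


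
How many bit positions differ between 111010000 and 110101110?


XOR: 001111110
Count of 1s: 6

6


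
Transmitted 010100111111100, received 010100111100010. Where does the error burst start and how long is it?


XOR: 000000000011110

Burst at position 10, length 4


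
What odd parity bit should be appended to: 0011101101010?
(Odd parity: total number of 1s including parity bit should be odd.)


Number of 1s in data: 7
Parity bit: 0

0


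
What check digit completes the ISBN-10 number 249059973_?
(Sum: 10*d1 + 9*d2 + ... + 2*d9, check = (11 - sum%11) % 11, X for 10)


Weighted sum: 266
266 mod 11 = 2

Check digit: 9


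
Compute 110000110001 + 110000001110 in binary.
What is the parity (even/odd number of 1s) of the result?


110000110001 = 3121
110000001110 = 3086
Sum = 6207 = 1100000111111
1s count = 8

even parity (8 ones in 1100000111111)


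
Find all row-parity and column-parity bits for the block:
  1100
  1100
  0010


Row parities: 001
Column parities: 0010

Row P: 001, Col P: 0010, Corner: 1


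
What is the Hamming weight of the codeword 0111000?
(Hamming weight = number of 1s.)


Counting 1s in 0111000

3


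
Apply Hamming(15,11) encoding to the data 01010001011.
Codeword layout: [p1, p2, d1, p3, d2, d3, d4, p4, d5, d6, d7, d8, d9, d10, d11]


Parity bits: p1=1, p2=1, p3=1, p4=1

110110110001011


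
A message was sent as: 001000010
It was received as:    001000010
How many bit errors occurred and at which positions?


XOR: 000000000

0 errors (received matches sent)


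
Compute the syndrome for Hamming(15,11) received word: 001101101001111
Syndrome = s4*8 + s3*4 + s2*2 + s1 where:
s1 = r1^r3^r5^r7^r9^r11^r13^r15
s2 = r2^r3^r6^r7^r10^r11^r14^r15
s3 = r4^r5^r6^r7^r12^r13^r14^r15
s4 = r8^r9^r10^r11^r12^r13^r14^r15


s1=1, s2=1, s3=1, s4=1

Syndrome = 15 (error at position 15)


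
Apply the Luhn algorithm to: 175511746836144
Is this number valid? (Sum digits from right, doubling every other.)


Luhn sum = 62
62 mod 10 = 2

Invalid (Luhn sum mod 10 = 2)


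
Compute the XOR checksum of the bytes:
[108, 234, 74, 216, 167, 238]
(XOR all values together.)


XOR chain: 108 ^ 234 ^ 74 ^ 216 ^ 167 ^ 238 = 93

93


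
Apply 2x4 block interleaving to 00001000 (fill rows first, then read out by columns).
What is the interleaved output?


Matrix:
  0000
  1000
Read columns: 01000000

01000000


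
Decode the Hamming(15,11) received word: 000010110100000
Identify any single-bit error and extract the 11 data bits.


Syndrome = 0: no error detected

Data: 01010100000 (no errors)


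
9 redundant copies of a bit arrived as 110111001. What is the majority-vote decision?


Ones: 6 out of 9
Threshold: 5

1 (6/9 voted 1)


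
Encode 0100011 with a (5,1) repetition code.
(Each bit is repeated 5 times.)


Each bit -> 5 copies

00000111110000000000000001111111111


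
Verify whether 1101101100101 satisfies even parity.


Number of 1s: 8

Yes, parity is correct (8 ones)


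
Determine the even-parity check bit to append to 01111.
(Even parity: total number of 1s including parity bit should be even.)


Number of 1s in data: 4
Parity bit: 0

0


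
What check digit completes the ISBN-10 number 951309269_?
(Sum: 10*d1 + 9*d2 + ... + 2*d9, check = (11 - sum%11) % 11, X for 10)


Weighted sum: 253
253 mod 11 = 0

Check digit: 0


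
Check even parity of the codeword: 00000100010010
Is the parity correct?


Number of 1s: 3

No, parity error (3 ones)


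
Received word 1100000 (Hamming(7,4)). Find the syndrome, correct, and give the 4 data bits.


Syndrome = 3: error at position 3

Data: 1000 (corrected bit 3)


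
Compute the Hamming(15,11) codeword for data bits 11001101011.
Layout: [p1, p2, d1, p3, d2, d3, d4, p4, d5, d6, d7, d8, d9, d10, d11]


Parity bits: p1=0, p2=0, p3=0, p4=1

001010011101011


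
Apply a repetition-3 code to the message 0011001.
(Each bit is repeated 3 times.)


Each bit -> 3 copies

000000111111000000111


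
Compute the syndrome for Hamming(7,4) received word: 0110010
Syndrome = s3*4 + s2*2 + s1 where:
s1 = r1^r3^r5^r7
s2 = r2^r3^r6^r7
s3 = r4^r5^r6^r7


s1=1, s2=1, s3=1

Syndrome = 7 (error at position 7)


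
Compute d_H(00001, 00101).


XOR: 00100
Count of 1s: 1

1


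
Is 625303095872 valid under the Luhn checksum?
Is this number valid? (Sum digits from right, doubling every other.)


Luhn sum = 37
37 mod 10 = 7

Invalid (Luhn sum mod 10 = 7)


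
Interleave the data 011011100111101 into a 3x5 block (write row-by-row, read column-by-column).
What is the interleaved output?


Matrix:
  01101
  11001
  11101
Read columns: 011111101000111

011111101000111


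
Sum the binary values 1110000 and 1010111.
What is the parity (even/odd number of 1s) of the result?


1110000 = 112
1010111 = 87
Sum = 199 = 11000111
1s count = 5

odd parity (5 ones in 11000111)


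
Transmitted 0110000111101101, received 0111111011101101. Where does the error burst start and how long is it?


XOR: 0001111100000000

Burst at position 3, length 5


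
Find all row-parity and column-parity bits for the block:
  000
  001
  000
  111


Row parities: 0101
Column parities: 110

Row P: 0101, Col P: 110, Corner: 0


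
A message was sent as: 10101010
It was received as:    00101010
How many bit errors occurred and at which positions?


XOR: 10000000

1 error(s) at position(s): 0


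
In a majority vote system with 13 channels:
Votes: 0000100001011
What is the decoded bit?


Ones: 4 out of 13
Threshold: 7

0 (4/13 voted 1)


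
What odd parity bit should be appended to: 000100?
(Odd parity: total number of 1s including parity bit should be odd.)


Number of 1s in data: 1
Parity bit: 0

0


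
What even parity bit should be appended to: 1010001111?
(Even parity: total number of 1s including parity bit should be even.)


Number of 1s in data: 6
Parity bit: 0

0


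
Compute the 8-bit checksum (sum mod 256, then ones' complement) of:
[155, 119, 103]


Sum = 377 mod 256 = 121
Complement = 134

134


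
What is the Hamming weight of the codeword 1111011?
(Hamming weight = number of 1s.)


Counting 1s in 1111011

6


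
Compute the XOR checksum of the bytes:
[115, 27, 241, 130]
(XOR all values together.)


XOR chain: 115 ^ 27 ^ 241 ^ 130 = 27

27


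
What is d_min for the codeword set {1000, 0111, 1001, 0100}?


Comparing all pairs, minimum distance: 1
Can detect 0 errors, correct 0 errors

1


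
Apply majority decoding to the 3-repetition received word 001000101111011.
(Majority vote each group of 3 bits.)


Groups: 001, 000, 101, 111, 011
Majority votes: 00111

00111


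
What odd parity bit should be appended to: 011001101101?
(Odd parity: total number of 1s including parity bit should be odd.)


Number of 1s in data: 7
Parity bit: 0

0


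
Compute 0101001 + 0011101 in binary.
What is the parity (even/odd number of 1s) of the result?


0101001 = 41
0011101 = 29
Sum = 70 = 1000110
1s count = 3

odd parity (3 ones in 1000110)


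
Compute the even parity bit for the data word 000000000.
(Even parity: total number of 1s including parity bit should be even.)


Number of 1s in data: 0
Parity bit: 0

0


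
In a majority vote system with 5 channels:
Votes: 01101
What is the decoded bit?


Ones: 3 out of 5
Threshold: 3

1 (3/5 voted 1)


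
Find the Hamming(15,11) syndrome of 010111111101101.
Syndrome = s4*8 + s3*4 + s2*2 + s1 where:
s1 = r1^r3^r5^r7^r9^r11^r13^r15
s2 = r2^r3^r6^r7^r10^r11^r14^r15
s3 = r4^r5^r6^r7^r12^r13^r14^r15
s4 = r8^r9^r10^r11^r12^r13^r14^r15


s1=1, s2=1, s3=1, s4=0

Syndrome = 7 (error at position 7)


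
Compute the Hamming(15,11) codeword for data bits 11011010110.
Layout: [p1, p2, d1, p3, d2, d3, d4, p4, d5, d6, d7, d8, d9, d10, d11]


Parity bits: p1=0, p2=0, p3=0, p4=0

001010101010110


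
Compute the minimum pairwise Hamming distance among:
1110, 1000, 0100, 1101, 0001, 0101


Comparing all pairs, minimum distance: 1
Can detect 0 errors, correct 0 errors

1


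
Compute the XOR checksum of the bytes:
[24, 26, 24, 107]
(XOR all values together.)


XOR chain: 24 ^ 26 ^ 24 ^ 107 = 113

113


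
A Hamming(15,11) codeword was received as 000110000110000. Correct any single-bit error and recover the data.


Syndrome = 0: no error detected

Data: 01000110000 (no errors)


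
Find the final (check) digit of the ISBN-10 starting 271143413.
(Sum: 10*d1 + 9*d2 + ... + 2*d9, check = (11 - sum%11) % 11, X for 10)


Weighted sum: 162
162 mod 11 = 8

Check digit: 3


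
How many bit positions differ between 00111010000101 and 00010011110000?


XOR: 00101001110101
Count of 1s: 7

7


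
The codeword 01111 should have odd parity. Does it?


Number of 1s: 4

No, parity error (4 ones)


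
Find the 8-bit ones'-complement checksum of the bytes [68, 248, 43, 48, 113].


Sum = 520 mod 256 = 8
Complement = 247

247


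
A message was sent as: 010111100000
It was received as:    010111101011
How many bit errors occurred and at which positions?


XOR: 000000001011

3 error(s) at position(s): 8, 10, 11


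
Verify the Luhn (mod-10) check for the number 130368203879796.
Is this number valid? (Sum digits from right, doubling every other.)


Luhn sum = 76
76 mod 10 = 6

Invalid (Luhn sum mod 10 = 6)


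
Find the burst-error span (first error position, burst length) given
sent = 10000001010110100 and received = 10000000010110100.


XOR: 00000001000000000

Burst at position 7, length 1


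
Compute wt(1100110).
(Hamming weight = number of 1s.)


Counting 1s in 1100110

4


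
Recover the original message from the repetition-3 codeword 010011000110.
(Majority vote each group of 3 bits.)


Groups: 010, 011, 000, 110
Majority votes: 0101

0101


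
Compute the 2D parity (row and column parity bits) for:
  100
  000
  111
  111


Row parities: 1011
Column parities: 100

Row P: 1011, Col P: 100, Corner: 1


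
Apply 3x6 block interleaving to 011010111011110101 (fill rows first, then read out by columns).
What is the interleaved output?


Matrix:
  011010
  111011
  110101
Read columns: 011111110001110011

011111110001110011


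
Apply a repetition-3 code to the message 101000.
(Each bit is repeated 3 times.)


Each bit -> 3 copies

111000111000000000


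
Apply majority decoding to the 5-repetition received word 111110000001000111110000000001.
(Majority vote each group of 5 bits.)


Groups: 11111, 00000, 01000, 11111, 00000, 00001
Majority votes: 100100

100100


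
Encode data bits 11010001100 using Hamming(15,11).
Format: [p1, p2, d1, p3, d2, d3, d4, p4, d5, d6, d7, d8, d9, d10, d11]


Parity bits: p1=0, p2=0, p3=0, p4=0

001010100001100


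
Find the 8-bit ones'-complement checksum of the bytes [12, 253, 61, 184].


Sum = 510 mod 256 = 254
Complement = 1

1


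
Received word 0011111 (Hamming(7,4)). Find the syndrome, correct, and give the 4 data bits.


Syndrome = 3: error at position 3

Data: 0111 (corrected bit 3)


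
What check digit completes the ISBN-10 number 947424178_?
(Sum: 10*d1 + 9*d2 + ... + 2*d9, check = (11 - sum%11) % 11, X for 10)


Weighted sum: 283
283 mod 11 = 8

Check digit: 3


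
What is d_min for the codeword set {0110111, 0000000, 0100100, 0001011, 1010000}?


Comparing all pairs, minimum distance: 2
Can detect 1 errors, correct 0 errors

2


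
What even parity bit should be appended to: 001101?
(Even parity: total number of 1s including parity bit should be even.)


Number of 1s in data: 3
Parity bit: 1

1


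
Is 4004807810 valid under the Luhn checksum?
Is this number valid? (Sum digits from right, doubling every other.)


Luhn sum = 34
34 mod 10 = 4

Invalid (Luhn sum mod 10 = 4)


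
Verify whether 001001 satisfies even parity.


Number of 1s: 2

Yes, parity is correct (2 ones)


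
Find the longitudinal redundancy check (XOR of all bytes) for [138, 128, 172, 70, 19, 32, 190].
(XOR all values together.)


XOR chain: 138 ^ 128 ^ 172 ^ 70 ^ 19 ^ 32 ^ 190 = 109

109


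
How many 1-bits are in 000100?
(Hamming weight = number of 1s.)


Counting 1s in 000100

1


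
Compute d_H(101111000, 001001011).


XOR: 100110011
Count of 1s: 5

5


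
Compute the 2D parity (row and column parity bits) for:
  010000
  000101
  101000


Row parities: 100
Column parities: 111101

Row P: 100, Col P: 111101, Corner: 1


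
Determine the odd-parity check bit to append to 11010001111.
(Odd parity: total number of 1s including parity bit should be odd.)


Number of 1s in data: 7
Parity bit: 0

0


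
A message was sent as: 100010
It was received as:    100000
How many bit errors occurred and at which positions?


XOR: 000010

1 error(s) at position(s): 4


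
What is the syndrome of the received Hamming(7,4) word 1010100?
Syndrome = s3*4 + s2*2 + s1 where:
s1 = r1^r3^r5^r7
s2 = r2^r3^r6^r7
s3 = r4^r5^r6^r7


s1=1, s2=1, s3=1

Syndrome = 7 (error at position 7)


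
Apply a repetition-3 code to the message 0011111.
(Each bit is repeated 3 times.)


Each bit -> 3 copies

000000111111111111111


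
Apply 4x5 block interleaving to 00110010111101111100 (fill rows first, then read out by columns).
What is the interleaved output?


Matrix:
  00110
  01011
  11011
  11100
Read columns: 00110111100111100110

00110111100111100110


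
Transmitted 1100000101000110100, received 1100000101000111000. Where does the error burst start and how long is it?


XOR: 0000000000000001100

Burst at position 15, length 2


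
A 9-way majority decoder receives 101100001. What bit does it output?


Ones: 4 out of 9
Threshold: 5

0 (4/9 voted 1)


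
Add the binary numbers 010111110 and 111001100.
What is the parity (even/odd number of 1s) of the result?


010111110 = 190
111001100 = 460
Sum = 650 = 1010001010
1s count = 4

even parity (4 ones in 1010001010)


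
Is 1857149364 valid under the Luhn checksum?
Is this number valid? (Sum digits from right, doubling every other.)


Luhn sum = 43
43 mod 10 = 3

Invalid (Luhn sum mod 10 = 3)


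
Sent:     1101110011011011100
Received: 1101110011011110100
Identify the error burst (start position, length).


XOR: 0000000000000101000

Burst at position 13, length 3


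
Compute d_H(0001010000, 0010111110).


XOR: 0011101110
Count of 1s: 6

6


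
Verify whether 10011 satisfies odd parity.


Number of 1s: 3

Yes, parity is correct (3 ones)


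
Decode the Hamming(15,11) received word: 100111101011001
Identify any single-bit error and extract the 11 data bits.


Syndrome = 0: no error detected

Data: 01111011001 (no errors)


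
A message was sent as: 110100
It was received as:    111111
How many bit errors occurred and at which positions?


XOR: 001011

3 error(s) at position(s): 2, 4, 5


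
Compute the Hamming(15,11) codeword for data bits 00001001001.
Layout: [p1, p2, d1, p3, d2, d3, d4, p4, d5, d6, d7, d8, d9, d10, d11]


Parity bits: p1=0, p2=1, p3=0, p4=1

010000011001001


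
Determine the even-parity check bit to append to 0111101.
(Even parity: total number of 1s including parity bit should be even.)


Number of 1s in data: 5
Parity bit: 1

1


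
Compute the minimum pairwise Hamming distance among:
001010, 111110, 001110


Comparing all pairs, minimum distance: 1
Can detect 0 errors, correct 0 errors

1


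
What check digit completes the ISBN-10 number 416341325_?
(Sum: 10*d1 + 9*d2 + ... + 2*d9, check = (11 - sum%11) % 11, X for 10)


Weighted sum: 175
175 mod 11 = 10

Check digit: 1


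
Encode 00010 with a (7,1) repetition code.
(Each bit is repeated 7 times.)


Each bit -> 7 copies

00000000000000000000011111110000000


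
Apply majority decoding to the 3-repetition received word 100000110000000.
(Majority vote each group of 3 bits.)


Groups: 100, 000, 110, 000, 000
Majority votes: 00100

00100


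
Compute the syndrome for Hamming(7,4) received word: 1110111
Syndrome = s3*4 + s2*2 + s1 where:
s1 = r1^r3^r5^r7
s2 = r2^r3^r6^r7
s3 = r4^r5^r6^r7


s1=0, s2=0, s3=1

Syndrome = 4 (error at position 4)


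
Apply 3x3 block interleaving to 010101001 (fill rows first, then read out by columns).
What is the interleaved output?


Matrix:
  010
  101
  001
Read columns: 010100011

010100011


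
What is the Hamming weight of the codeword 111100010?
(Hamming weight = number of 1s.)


Counting 1s in 111100010

5


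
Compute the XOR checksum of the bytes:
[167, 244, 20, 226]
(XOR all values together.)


XOR chain: 167 ^ 244 ^ 20 ^ 226 = 165

165


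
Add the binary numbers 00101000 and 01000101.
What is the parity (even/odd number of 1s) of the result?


00101000 = 40
01000101 = 69
Sum = 109 = 1101101
1s count = 5

odd parity (5 ones in 1101101)


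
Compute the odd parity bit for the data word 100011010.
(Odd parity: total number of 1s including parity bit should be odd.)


Number of 1s in data: 4
Parity bit: 1

1


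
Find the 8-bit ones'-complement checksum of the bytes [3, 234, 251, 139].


Sum = 627 mod 256 = 115
Complement = 140

140


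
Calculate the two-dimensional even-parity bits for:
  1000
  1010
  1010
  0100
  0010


Row parities: 10011
Column parities: 1110

Row P: 10011, Col P: 1110, Corner: 1


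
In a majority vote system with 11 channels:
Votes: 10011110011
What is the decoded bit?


Ones: 7 out of 11
Threshold: 6

1 (7/11 voted 1)


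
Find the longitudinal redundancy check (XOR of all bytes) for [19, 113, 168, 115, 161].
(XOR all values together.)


XOR chain: 19 ^ 113 ^ 168 ^ 115 ^ 161 = 24

24


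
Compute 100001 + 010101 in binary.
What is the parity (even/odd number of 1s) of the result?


100001 = 33
010101 = 21
Sum = 54 = 110110
1s count = 4

even parity (4 ones in 110110)


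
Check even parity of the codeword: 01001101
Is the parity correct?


Number of 1s: 4

Yes, parity is correct (4 ones)


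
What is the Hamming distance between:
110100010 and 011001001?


XOR: 101101011
Count of 1s: 6

6


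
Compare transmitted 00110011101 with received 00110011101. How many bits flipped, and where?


XOR: 00000000000

0 errors (received matches sent)


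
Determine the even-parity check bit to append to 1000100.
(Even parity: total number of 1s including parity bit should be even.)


Number of 1s in data: 2
Parity bit: 0

0


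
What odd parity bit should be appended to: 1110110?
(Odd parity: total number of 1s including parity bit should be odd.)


Number of 1s in data: 5
Parity bit: 0

0


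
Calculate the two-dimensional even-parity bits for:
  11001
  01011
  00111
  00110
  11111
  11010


Row parities: 111011
Column parities: 10110

Row P: 111011, Col P: 10110, Corner: 1


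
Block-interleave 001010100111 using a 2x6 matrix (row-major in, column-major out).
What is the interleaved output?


Matrix:
  001010
  100111
Read columns: 010010011101

010010011101


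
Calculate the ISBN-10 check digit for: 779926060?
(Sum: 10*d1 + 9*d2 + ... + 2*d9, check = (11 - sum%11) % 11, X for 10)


Weighted sum: 328
328 mod 11 = 9

Check digit: 2


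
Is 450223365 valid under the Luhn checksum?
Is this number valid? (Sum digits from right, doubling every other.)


Luhn sum = 28
28 mod 10 = 8

Invalid (Luhn sum mod 10 = 8)


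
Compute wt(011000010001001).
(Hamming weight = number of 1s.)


Counting 1s in 011000010001001

5


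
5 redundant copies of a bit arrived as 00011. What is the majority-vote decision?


Ones: 2 out of 5
Threshold: 3

0 (2/5 voted 1)


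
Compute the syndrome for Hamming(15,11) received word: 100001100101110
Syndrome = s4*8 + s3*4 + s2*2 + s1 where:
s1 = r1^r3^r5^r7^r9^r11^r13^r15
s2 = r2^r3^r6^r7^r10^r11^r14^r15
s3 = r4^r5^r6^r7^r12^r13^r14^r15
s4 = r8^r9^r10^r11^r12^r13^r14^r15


s1=1, s2=0, s3=1, s4=0

Syndrome = 5 (error at position 5)


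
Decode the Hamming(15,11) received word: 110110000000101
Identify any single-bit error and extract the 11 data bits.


Syndrome = 0: no error detected

Data: 01000000101 (no errors)


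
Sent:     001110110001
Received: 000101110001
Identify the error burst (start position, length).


XOR: 001011000000

Burst at position 2, length 4


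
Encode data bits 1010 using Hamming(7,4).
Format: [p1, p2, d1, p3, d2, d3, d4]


Parity bits: p1=1, p2=0, p3=1

1011010


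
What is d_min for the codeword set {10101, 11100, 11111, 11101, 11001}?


Comparing all pairs, minimum distance: 1
Can detect 0 errors, correct 0 errors

1


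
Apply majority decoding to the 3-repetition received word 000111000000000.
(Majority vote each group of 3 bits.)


Groups: 000, 111, 000, 000, 000
Majority votes: 01000

01000


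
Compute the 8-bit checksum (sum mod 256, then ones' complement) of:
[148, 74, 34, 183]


Sum = 439 mod 256 = 183
Complement = 72

72


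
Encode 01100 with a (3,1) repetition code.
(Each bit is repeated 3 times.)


Each bit -> 3 copies

000111111000000


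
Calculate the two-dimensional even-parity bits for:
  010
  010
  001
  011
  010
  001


Row parities: 111011
Column parities: 001

Row P: 111011, Col P: 001, Corner: 1


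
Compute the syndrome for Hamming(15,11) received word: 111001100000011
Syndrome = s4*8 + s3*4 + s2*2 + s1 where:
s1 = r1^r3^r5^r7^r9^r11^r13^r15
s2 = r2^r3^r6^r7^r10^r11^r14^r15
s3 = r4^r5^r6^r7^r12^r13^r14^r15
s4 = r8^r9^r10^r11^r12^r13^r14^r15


s1=0, s2=0, s3=0, s4=0

Syndrome = 0 (no error)


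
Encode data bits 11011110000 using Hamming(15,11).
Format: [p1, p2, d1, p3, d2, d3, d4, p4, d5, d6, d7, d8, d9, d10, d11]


Parity bits: p1=1, p2=0, p3=0, p4=1

101010111110000


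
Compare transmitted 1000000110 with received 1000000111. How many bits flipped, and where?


XOR: 0000000001

1 error(s) at position(s): 9


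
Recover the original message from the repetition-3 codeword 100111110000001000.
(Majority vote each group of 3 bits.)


Groups: 100, 111, 110, 000, 001, 000
Majority votes: 011000

011000


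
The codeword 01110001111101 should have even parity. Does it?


Number of 1s: 9

No, parity error (9 ones)


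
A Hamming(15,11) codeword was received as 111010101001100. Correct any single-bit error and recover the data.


Syndrome = 10: error at position 10

Data: 11011101100 (corrected bit 10)


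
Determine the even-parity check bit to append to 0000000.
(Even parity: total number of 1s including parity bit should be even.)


Number of 1s in data: 0
Parity bit: 0

0


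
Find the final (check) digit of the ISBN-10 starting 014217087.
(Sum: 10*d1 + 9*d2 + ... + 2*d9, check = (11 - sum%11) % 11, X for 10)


Weighted sum: 134
134 mod 11 = 2

Check digit: 9


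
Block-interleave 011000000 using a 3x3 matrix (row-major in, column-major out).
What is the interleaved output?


Matrix:
  011
  000
  000
Read columns: 000100100

000100100


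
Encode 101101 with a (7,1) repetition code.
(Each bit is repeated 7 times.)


Each bit -> 7 copies

111111100000001111111111111100000001111111


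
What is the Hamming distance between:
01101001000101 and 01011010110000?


XOR: 00110011110101
Count of 1s: 8

8


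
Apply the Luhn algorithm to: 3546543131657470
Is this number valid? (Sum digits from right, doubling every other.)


Luhn sum = 66
66 mod 10 = 6

Invalid (Luhn sum mod 10 = 6)


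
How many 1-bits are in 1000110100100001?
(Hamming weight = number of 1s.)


Counting 1s in 1000110100100001

6


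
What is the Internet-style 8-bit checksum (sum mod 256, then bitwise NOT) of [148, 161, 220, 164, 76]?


Sum = 769 mod 256 = 1
Complement = 254

254


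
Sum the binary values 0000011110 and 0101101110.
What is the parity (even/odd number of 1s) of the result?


0000011110 = 30
0101101110 = 366
Sum = 396 = 110001100
1s count = 4

even parity (4 ones in 110001100)


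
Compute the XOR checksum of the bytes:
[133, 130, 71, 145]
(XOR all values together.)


XOR chain: 133 ^ 130 ^ 71 ^ 145 = 209

209


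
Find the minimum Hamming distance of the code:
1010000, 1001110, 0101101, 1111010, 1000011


Comparing all pairs, minimum distance: 3
Can detect 2 errors, correct 1 errors

3


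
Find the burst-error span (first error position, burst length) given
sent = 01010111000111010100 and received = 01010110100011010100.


XOR: 00000001100100000000

Burst at position 7, length 5


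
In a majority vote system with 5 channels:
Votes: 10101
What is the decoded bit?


Ones: 3 out of 5
Threshold: 3

1 (3/5 voted 1)


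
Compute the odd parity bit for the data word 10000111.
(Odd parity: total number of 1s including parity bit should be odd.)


Number of 1s in data: 4
Parity bit: 1

1


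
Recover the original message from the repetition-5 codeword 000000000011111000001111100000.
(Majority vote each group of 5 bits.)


Groups: 00000, 00000, 11111, 00000, 11111, 00000
Majority votes: 001010

001010


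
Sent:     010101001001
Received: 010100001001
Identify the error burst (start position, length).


XOR: 000001000000

Burst at position 5, length 1


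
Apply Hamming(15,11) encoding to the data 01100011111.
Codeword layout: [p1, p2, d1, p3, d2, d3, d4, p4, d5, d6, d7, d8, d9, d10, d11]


Parity bits: p1=0, p2=0, p3=0, p4=1

000011010011111


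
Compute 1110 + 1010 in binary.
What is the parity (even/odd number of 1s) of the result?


1110 = 14
1010 = 10
Sum = 24 = 11000
1s count = 2

even parity (2 ones in 11000)


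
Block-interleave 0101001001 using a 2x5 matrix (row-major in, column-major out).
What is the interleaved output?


Matrix:
  01010
  01001
Read columns: 0011001001

0011001001


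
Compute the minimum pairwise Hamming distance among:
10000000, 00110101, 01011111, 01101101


Comparing all pairs, minimum distance: 3
Can detect 2 errors, correct 1 errors

3


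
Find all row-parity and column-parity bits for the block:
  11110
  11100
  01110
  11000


Row parities: 0110
Column parities: 10100

Row P: 0110, Col P: 10100, Corner: 0


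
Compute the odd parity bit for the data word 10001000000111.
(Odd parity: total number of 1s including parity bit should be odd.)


Number of 1s in data: 5
Parity bit: 0

0


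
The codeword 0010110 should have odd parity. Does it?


Number of 1s: 3

Yes, parity is correct (3 ones)


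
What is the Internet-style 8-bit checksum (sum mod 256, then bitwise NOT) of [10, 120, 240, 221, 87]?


Sum = 678 mod 256 = 166
Complement = 89

89


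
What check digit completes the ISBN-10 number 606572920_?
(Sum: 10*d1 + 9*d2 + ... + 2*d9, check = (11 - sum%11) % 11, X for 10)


Weighted sum: 237
237 mod 11 = 6

Check digit: 5


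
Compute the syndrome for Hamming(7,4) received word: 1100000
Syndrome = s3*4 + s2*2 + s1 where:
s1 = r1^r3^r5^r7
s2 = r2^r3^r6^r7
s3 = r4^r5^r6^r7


s1=1, s2=1, s3=0

Syndrome = 3 (error at position 3)


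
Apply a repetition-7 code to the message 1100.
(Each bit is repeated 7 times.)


Each bit -> 7 copies

1111111111111100000000000000


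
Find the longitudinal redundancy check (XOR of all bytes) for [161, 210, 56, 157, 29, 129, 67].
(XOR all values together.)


XOR chain: 161 ^ 210 ^ 56 ^ 157 ^ 29 ^ 129 ^ 67 = 9

9


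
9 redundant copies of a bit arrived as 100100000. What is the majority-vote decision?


Ones: 2 out of 9
Threshold: 5

0 (2/9 voted 1)


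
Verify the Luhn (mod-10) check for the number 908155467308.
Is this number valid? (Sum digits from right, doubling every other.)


Luhn sum = 53
53 mod 10 = 3

Invalid (Luhn sum mod 10 = 3)


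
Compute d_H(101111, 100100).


XOR: 001011
Count of 1s: 3

3


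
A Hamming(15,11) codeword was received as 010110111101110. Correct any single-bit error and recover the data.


Syndrome = 0: no error detected

Data: 01011101110 (no errors)


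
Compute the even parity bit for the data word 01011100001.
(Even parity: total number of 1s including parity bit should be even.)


Number of 1s in data: 5
Parity bit: 1

1


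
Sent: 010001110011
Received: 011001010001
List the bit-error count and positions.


XOR: 001000100010

3 error(s) at position(s): 2, 6, 10


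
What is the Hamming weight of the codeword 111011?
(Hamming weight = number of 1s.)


Counting 1s in 111011

5


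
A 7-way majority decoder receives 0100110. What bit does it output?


Ones: 3 out of 7
Threshold: 4

0 (3/7 voted 1)


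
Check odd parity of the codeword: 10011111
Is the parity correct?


Number of 1s: 6

No, parity error (6 ones)


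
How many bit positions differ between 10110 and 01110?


XOR: 11000
Count of 1s: 2

2


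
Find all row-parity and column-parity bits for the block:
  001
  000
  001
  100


Row parities: 1011
Column parities: 100

Row P: 1011, Col P: 100, Corner: 1


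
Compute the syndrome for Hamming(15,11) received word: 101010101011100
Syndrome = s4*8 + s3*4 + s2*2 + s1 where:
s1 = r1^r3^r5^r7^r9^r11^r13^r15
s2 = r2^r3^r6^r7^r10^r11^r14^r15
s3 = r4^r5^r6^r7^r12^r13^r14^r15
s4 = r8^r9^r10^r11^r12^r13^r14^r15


s1=1, s2=1, s3=0, s4=0

Syndrome = 3 (error at position 3)


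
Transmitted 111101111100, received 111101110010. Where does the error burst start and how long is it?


XOR: 000000001110

Burst at position 8, length 3


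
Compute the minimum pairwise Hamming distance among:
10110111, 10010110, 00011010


Comparing all pairs, minimum distance: 2
Can detect 1 errors, correct 0 errors

2
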